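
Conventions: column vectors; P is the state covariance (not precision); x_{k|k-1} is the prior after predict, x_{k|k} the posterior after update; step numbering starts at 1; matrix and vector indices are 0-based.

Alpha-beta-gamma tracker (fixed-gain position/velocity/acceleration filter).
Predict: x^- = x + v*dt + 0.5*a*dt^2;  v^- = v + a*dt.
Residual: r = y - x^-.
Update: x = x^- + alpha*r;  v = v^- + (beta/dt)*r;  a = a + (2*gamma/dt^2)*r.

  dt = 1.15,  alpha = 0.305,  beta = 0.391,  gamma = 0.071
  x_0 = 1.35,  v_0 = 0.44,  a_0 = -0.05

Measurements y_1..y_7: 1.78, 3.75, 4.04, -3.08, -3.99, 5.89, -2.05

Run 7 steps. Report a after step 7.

step 1: x_pred=1.8229  r=-0.0429  x^+=1.8098  v^+=0.3679  a^+=-0.0546
step 2: x_pred=2.1968  r=1.5532  x^+=2.6705  v^+=0.8332  a^+=0.1122
step 3: x_pred=3.7029  r=0.3371  x^+=3.8057  v^+=1.0768  a^+=0.1484
step 4: x_pred=5.1421  r=-8.2221  x^+=2.6344  v^+=-1.5481  a^+=-0.7345
step 5: x_pred=0.3684  r=-4.3584  x^+=-0.9609  v^+=-3.8746  a^+=-1.2024
step 6: x_pred=-6.2118  r=12.1018  x^+=-2.5208  v^+=-1.1428  a^+=0.0970
step 7: x_pred=-3.7708  r=1.7208  x^+=-3.2460  v^+=-0.4462  a^+=0.2817

a_post = 0.2817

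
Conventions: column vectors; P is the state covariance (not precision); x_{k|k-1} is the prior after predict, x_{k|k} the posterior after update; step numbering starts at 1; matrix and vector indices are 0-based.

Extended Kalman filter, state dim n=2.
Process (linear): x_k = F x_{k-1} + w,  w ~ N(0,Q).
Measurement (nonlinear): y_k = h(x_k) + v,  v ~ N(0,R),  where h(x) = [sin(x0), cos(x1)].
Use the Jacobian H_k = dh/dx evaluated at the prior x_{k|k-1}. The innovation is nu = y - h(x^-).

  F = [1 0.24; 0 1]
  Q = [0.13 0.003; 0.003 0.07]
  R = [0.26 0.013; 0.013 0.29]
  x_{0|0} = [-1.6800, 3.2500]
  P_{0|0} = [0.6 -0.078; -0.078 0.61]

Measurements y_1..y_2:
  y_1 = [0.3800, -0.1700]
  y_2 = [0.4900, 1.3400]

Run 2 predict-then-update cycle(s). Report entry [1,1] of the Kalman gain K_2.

step 1: x^-=[-0.9000, 3.2500]  P^-=[0.7277 0.0714; 0.0714 0.6800]  H_jac=[0.6216 0.0000; 0.0000 0.1082]  S=[0.5412 0.0178; 0.0178 0.2980]  K=[0.8366 -0.0241; 0.0740 0.2425]  nu=[1.1633, 0.8241]  x^+=[0.0535, 3.5360]  P^+=[0.3494 0.0360; 0.0360 0.6589]
step 2: x^-=[0.9021, 3.5360]  P^-=[0.5347 0.1972; 0.1972 0.7289]  H_jac=[0.6200 0.0000; 0.0000 0.3842]  S=[0.4655 0.0600; 0.0600 0.3976]  K=[0.7012 0.0848; 0.1753 0.6779]  nu=[-0.2946, 2.2632]  x^+=[0.8874, 5.0187]  P^+=[0.2958 0.0877; 0.0877 0.5176]

K[1,1] = 0.6779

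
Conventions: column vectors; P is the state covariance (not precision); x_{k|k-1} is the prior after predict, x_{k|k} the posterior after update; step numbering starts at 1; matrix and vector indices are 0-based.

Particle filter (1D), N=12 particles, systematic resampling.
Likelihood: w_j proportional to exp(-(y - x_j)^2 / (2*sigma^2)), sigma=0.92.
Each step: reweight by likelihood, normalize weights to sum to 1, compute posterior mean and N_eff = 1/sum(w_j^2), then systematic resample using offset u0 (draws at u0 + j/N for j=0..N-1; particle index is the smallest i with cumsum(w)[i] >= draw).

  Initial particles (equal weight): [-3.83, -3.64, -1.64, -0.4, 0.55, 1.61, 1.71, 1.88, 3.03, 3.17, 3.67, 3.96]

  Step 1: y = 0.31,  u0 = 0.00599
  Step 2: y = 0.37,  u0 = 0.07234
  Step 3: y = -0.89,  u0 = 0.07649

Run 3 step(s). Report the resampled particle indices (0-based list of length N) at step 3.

step 1: w=[0.0000, 0.0000, 0.0384, 0.2697, 0.3511, 0.1339, 0.1141, 0.0847, 0.0046, 0.0029, 0.0005, 0.0001]  mean=0.6172  Neff=4.2442  idx=[2, 3, 3, 3, 4, 4, 4, 4, 5, 5, 6, 7]
step 2: w=[0.0122, 0.0934, 0.0934, 0.0934, 0.1301, 0.1301, 0.1301, 0.1301, 0.0535, 0.0535, 0.0459, 0.0345]  mean=0.4695  Neff=9.7078  idx=[1, 2, 3, 4, 4, 5, 6, 6, 7, 8, 9, 11]
step 3: w=[0.1960, 0.1960, 0.1960, 0.0664, 0.0664, 0.0664, 0.0664, 0.0664, 0.0664, 0.0056, 0.0056, 0.0024]  mean=0.0065  Neff=7.0527  idx=[0, 0, 1, 1, 2, 2, 2, 4, 5, 6, 7, 10]

resampled_idx = [0, 0, 1, 1, 2, 2, 2, 4, 5, 6, 7, 10]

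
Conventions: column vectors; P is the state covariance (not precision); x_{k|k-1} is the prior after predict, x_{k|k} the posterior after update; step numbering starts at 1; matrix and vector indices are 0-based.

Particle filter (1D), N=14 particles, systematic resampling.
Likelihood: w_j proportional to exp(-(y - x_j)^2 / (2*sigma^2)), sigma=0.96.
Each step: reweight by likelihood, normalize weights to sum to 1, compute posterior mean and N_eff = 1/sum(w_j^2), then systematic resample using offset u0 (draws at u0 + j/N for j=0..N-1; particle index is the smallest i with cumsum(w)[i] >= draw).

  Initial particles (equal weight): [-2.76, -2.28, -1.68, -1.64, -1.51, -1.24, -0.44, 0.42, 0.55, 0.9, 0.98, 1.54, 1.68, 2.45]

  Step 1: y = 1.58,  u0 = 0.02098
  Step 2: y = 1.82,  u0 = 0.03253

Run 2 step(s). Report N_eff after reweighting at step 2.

step 1: w=[0.0000, 0.0001, 0.0006, 0.0007, 0.0010, 0.0025, 0.0201, 0.0886, 0.1034, 0.1431, 0.1513, 0.1838, 0.1829, 0.1220]  mean=1.2446  Neff=6.9235  idx=[6, 7, 8, 9, 9, 10, 10, 11, 11, 11, 12, 12, 13, 13]
step 2: w=[0.0063, 0.0348, 0.0420, 0.0637, 0.0637, 0.0688, 0.0688, 0.0966, 0.0966, 0.0966, 0.0998, 0.0998, 0.0813, 0.0813]  mean=1.4642  Neff=12.2382  idx=[1, 3, 4, 5, 6, 7, 8, 8, 9, 10, 11, 11, 12, 13]

N_eff = 12.2382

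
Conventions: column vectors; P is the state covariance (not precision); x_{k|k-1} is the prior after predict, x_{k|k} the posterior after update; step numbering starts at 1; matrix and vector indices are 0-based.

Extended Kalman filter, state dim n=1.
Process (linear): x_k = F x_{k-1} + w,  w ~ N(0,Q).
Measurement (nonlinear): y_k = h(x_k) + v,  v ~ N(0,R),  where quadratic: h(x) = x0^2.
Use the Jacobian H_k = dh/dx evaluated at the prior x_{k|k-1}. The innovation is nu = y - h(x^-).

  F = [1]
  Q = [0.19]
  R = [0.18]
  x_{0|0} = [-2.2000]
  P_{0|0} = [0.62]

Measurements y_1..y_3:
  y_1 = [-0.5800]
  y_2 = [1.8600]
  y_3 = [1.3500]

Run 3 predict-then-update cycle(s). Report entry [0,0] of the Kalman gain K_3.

step 1: x^-=[-2.2000]  P^-=[0.8100]  H_jac=[-4.4000]  S=[15.8616]  K=[-0.2247]  nu=[-5.4200]  x^+=[-0.9822]  P^+=[0.0092]
step 2: x^-=[-0.9822]  P^-=[0.1992]  H_jac=[-1.9643]  S=[0.9486]  K=[-0.4125]  nu=[0.8954]  x^+=[-1.3515]  P^+=[0.0378]
step 3: x^-=[-1.3515]  P^-=[0.2278]  H_jac=[-2.7030]  S=[1.8443]  K=[-0.3339]  nu=[-0.4765]  x^+=[-1.1924]  P^+=[0.0222]

K[0,0] = -0.3339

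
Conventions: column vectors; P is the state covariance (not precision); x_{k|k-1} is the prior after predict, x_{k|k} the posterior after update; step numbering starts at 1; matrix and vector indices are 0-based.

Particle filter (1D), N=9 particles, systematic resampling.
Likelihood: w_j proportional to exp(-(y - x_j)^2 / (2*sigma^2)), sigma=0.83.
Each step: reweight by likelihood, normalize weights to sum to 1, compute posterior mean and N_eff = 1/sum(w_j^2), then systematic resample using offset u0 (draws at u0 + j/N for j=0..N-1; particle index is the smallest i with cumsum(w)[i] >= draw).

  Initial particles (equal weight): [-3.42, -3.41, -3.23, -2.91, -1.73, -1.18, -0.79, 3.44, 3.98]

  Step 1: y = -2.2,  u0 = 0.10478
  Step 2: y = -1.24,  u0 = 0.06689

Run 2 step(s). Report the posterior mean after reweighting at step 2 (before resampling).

post_mean = -1.5197

step 1: w=[0.0999, 0.1016, 0.1362, 0.2040, 0.2506, 0.1382, 0.0695, 0.0000, 0.0000]  mean=-2.3732  Neff=5.9810  idx=[1, 2, 2, 3, 4, 4, 4, 5, 6]
step 2: w=[0.0070, 0.0121, 0.0121, 0.0284, 0.1803, 0.1803, 0.1803, 0.2141, 0.1853]  mean=-1.5197  Neff=5.5906  idx=[4, 4, 5, 5, 6, 7, 7, 8, 8]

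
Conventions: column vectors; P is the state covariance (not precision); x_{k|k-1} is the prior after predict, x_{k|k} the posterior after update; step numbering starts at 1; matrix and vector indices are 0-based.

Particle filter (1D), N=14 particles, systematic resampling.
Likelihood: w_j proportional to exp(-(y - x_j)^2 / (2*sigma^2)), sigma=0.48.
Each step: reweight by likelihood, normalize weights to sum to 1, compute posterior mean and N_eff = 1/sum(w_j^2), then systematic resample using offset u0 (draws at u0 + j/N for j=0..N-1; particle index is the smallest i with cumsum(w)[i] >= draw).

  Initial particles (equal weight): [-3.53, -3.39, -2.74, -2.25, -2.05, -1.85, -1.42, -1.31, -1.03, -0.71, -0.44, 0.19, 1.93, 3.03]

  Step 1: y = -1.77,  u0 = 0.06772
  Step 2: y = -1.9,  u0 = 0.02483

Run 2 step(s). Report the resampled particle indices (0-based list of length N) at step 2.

resampled_idx = [0, 1, 2, 2, 3, 4, 5, 5, 6, 7, 7, 8, 9, 11]

step 1: w=[0.0003, 0.0008, 0.0296, 0.1384, 0.1925, 0.2250, 0.1749, 0.1442, 0.0695, 0.0199, 0.0049, 0.0001, 0.0000, 0.0000]  mean=-1.7320  Neff=6.0852  idx=[3, 3, 4, 4, 4, 5, 5, 5, 6, 6, 7, 7, 8, 10]
step 2: w=[0.0788, 0.0788, 0.0979, 0.0979, 0.0979, 0.1022, 0.1022, 0.1022, 0.0623, 0.0623, 0.0483, 0.0483, 0.0199, 0.0010]  mean=-1.8483  Neff=11.7189  idx=[0, 1, 2, 2, 3, 4, 5, 5, 6, 7, 7, 8, 9, 11]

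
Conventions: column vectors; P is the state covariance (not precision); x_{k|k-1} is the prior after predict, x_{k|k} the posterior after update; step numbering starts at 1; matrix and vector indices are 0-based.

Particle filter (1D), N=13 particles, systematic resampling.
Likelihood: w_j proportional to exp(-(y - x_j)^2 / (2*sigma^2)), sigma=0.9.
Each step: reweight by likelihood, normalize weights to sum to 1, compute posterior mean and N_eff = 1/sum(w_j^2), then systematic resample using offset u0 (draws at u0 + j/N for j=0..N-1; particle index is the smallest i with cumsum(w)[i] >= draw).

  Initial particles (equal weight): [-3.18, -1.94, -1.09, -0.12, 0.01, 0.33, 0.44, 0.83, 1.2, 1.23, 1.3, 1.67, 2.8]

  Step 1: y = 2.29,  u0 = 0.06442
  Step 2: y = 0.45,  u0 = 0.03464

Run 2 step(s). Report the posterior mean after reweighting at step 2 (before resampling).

step 1: w=[0.0000, 0.0000, 0.0002, 0.0075, 0.0109, 0.0251, 0.0325, 0.0721, 0.1292, 0.1344, 0.1469, 0.2121, 0.2291]  mean=1.5883  Neff=6.2164  idx=[6, 7, 8, 9, 9, 10, 10, 11, 11, 11, 12, 12, 12]
step 2: w=[0.1522, 0.1392, 0.1075, 0.1045, 0.1045, 0.0974, 0.0974, 0.0607, 0.0607, 0.0607, 0.0050, 0.0050, 0.0050]  mean=1.1684  Neff=9.4292  idx=[0, 0, 1, 1, 2, 3, 3, 4, 5, 6, 7, 8, 9]

post_mean = 1.1684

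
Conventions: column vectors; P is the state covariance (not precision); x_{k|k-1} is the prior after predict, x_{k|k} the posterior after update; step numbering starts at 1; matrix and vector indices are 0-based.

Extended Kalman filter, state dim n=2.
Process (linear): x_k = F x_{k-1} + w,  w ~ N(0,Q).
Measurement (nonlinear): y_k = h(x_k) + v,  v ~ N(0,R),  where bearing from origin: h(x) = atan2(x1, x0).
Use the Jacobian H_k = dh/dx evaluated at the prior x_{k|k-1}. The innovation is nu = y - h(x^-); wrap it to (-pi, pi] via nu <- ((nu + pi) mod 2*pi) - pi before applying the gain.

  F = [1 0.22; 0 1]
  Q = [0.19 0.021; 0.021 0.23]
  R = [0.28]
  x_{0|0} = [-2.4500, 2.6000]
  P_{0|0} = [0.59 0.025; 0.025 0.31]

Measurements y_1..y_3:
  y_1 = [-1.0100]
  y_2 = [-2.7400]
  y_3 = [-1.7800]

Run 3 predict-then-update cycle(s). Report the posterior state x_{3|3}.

step 1: x^-=[-1.8780, 2.6000]  P^-=[0.8060 0.1142; 0.1142 0.5400]  H_jac=[-0.2527 -0.1826]  S=[0.3600]  K=[-0.6237; -0.3540]  nu=[3.0768]  x^+=[-3.7972, 1.5108]  P^+=[0.6659 0.0347; 0.0347 0.4949]
step 2: x^-=[-3.4648, 1.5108]  P^-=[0.8952 0.1646; 0.1646 0.7249]  H_jac=[-0.1057 -0.2425]  S=[0.3411]  K=[-0.3945; -0.5664]  nu=[0.8128]  x^+=[-3.7855, 1.0504]  P^+=[0.8421 0.0884; 0.0884 0.6155]
step 3: x^-=[-3.5544, 1.0504]  P^-=[1.1007 0.2448; 0.2448 0.8455]  H_jac=[-0.0765 -0.2587]  S=[0.3527]  K=[-0.4182; -0.6733]  nu=[1.6489]  x^+=[-4.2439, -0.0597]  P^+=[1.0390 0.1455; 0.1455 0.6856]

x_post = [-4.2439, -0.0597]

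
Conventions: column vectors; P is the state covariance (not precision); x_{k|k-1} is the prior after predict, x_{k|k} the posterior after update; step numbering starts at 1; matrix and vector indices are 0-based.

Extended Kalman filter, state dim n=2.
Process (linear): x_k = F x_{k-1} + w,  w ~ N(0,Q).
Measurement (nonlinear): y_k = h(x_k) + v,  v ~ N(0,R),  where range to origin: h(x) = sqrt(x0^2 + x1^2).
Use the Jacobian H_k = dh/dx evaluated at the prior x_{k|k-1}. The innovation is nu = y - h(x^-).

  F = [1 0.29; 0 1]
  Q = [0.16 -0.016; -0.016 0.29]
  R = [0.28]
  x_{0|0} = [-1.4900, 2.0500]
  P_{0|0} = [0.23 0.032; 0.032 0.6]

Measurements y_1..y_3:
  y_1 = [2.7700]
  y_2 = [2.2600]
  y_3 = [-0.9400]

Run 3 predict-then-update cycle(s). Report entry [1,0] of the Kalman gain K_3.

K[1,0] = 0.6075

step 1: x^-=[-0.8955, 2.0500]  P^-=[0.4590 0.1900; 0.1900 0.8900]  H_jac=[-0.4003 0.9164]  S=[0.9615]  K=[-0.0100; 0.7691]  nu=[0.5329]  x^+=[-0.9008, 2.4599]  P^+=[0.4589 0.1974; 0.1974 0.3212]
step 2: x^-=[-0.1875, 2.4599]  P^-=[0.7604 0.2746; 0.2746 0.6112]  H_jac=[-0.0760 0.9971]  S=[0.8505]  K=[0.2540; 0.6921]  nu=[-0.2070]  x^+=[-0.2400, 2.3166]  P^+=[0.7056 0.1251; 0.1251 0.2039]
step 3: x^-=[0.4318, 2.3166]  P^-=[0.9553 0.1682; 0.1682 0.4939]  H_jac=[0.1832 0.9831]  S=[0.8500]  K=[0.4005; 0.6075]  nu=[-3.2965]  x^+=[-0.8884, 0.3141]  P^+=[0.8190 -0.0386; -0.0386 0.1802]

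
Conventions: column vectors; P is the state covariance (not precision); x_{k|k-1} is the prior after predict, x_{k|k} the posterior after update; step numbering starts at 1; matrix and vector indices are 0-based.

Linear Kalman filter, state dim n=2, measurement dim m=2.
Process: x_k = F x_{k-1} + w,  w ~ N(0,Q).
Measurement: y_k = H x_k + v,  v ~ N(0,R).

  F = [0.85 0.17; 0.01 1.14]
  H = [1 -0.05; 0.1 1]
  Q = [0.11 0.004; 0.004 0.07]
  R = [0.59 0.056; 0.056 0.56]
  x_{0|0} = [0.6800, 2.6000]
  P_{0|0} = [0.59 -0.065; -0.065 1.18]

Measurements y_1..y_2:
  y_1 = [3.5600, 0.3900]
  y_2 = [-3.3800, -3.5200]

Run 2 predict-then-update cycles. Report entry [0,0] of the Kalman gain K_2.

K[0,0] = 0.3454

step 1: x^-=[1.0200, 2.9708]  P^-=[0.5516 0.1746; 0.1746 1.6021]  S=[1.1281 0.2048; 0.2048 2.2025]  K=[0.4702 0.0606; -0.0506 0.7400]  nu=[2.6885, -2.6828]  x^+=[2.1216, 0.8495]  P^+=[0.2824 0.0320; 0.0320 0.4084]
step 2: x^-=[1.9478, 0.9897]  P^-=[0.3351 0.1166; 0.1166 0.6015]  S=[0.9149 0.1755; 0.1755 1.1882]  K=[0.3454 0.0753; -0.0045 0.5167]  nu=[-5.2783, -4.7045]  x^+=[-0.2300, -1.4174]  P^+=[0.2100 0.0405; 0.0405 0.2851]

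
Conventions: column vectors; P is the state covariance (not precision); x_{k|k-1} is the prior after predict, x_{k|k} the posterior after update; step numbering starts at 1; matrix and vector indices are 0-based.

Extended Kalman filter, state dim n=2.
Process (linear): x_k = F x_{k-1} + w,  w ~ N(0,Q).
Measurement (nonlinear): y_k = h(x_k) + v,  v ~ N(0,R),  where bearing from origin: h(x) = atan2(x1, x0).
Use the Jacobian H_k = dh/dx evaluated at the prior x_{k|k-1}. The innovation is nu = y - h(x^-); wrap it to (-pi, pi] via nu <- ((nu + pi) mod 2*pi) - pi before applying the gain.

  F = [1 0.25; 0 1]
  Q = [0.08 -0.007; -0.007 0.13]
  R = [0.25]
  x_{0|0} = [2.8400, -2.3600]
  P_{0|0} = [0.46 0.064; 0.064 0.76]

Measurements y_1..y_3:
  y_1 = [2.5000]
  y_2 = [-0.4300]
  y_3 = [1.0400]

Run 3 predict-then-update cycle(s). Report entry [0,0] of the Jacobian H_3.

H_jac[0,0] = 0.2233

step 1: x^-=[2.2500, -2.3600]  P^-=[0.6195 0.2470; 0.2470 0.8900]  H_jac=[0.2220 0.2116]  S=[0.3436]  K=[0.5524; 0.7077]  nu=[-2.9739]  x^+=[0.6073, -4.4648]  P^+=[0.5147 0.1127; 0.1127 0.7179]
step 2: x^-=[-0.5089, -4.4648]  P^-=[0.6959 0.2852; 0.2852 0.8479]  H_jac=[0.2211 -0.0252]  S=[0.2814]  K=[0.5213; 0.1481]  nu=[1.2543]  x^+=[0.1450, -4.2790]  P^+=[0.6194 0.2634; 0.2634 0.8417]
step 3: x^-=[-0.9248, -4.2790]  P^-=[0.8837 0.4669; 0.4669 0.9717]  H_jac=[0.2233 -0.0483]  S=[0.2863]  K=[0.6106; 0.2003]  nu=[2.8236]  x^+=[0.7993, -3.7133]  P^+=[0.7770 0.4318; 0.4318 0.9602]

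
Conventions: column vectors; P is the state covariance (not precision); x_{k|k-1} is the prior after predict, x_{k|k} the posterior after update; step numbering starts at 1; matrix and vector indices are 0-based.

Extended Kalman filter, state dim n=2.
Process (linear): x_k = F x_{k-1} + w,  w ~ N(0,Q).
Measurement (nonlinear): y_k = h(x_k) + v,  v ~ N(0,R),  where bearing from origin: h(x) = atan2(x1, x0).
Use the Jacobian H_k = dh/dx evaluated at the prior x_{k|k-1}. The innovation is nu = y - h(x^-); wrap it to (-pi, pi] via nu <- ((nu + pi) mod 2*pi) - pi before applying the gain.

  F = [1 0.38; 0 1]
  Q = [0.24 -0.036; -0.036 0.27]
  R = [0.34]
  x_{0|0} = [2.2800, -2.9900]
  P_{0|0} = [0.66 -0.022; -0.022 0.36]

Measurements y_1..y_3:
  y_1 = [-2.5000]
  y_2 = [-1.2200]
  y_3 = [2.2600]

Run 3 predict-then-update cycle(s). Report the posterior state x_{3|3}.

x_post = [-3.0673, -3.1783]

step 1: x^-=[1.1438, -2.9900]  P^-=[0.9353 0.0788; 0.0788 0.6300]  H_jac=[0.2918 0.1116]  S=[0.4326]  K=[0.6511; 0.2157]  nu=[-1.2946]  x^+=[0.3009, -3.2692]  P^+=[0.7519 0.0180; 0.0180 0.6099]
step 2: x^-=[-0.9414, -3.2692]  P^-=[1.0937 0.2138; 0.2138 0.8799]  H_jac=[0.2825 -0.0813]  S=[0.4233]  K=[0.6888; -0.0264]  nu=[0.6312]  x^+=[-0.5067, -3.2859]  P^+=[0.8929 0.2215; 0.2215 0.8796]
step 3: x^-=[-1.7553, -3.2859]  P^-=[1.4282 0.5197; 0.5197 1.1496]  H_jac=[0.2368 -0.1265]  S=[0.4073]  K=[0.6688; -0.0548]  nu=[-1.9618]  x^+=[-3.0673, -3.1783]  P^+=[1.2460 0.5347; 0.5347 1.1484]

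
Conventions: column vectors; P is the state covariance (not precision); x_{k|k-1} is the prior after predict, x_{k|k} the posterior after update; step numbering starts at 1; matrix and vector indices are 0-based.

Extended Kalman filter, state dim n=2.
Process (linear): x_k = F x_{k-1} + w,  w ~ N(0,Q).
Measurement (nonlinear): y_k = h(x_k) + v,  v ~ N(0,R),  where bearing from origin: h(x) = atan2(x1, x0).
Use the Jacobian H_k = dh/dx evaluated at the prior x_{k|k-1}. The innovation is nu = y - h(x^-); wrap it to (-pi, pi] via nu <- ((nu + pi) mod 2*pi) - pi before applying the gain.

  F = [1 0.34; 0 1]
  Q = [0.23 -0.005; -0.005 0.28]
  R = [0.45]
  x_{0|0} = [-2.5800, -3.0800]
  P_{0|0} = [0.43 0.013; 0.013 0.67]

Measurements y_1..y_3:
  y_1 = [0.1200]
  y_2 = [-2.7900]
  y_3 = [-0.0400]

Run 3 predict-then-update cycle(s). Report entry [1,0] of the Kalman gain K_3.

K[1,0] = -0.2257

step 1: x^-=[-3.6272, -3.0800]  P^-=[0.7463 0.2358; 0.2358 0.9500]  H_jac=[0.1360 -0.1602]  S=[0.4779]  K=[0.1334; -0.2513]  nu=[2.5576]  x^+=[-3.2861, -3.7228]  P^+=[0.7378 0.2518; 0.2518 0.9198]
step 2: x^-=[-4.5518, -3.7228]  P^-=[1.2454 0.5596; 0.5596 1.1998]  H_jac=[0.1077 -0.1316]  S=[0.4694]  K=[0.1287; -0.2082]  nu=[-0.3339]  x^+=[-4.5948, -3.6533]  P^+=[1.2376 0.5721; 0.5721 1.1795]
step 3: x^-=[-5.8369, -3.6533]  P^-=[1.9930 0.9682; 0.9682 1.4595]  H_jac=[0.0770 -0.1231]  S=[0.4656]  K=[0.0738; -0.2257]  nu=[2.5424]  x^+=[-5.6492, -4.2270]  P^+=[1.9904 0.9759; 0.9759 1.4358]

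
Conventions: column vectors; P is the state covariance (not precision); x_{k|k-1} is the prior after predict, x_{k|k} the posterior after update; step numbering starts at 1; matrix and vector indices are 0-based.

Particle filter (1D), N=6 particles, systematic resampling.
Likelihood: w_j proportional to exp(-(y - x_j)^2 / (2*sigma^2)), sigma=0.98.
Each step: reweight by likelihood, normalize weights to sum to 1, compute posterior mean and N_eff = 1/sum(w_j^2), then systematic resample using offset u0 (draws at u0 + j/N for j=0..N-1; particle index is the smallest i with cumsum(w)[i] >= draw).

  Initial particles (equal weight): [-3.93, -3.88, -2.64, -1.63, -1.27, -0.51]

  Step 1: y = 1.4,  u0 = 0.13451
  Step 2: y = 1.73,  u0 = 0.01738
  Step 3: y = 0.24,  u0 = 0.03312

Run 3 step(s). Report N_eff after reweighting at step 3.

step 1: w=[0.0000, 0.0000, 0.0011, 0.0460, 0.1338, 0.8191]  mean=-0.6655  Neff=1.4471  idx=[4, 5, 5, 5, 5, 5]
step 2: w=[0.0245, 0.1951, 0.1951, 0.1951, 0.1951, 0.1951]  mean=-0.5286  Neff=5.2381  idx=[0, 1, 2, 3, 4, 5]
step 3: w=[0.0756, 0.1849, 0.1849, 0.1849, 0.1849, 0.1849]  mean=-0.5675  Neff=5.6619  idx=[0, 1, 2, 3, 4, 5]

N_eff = 5.6619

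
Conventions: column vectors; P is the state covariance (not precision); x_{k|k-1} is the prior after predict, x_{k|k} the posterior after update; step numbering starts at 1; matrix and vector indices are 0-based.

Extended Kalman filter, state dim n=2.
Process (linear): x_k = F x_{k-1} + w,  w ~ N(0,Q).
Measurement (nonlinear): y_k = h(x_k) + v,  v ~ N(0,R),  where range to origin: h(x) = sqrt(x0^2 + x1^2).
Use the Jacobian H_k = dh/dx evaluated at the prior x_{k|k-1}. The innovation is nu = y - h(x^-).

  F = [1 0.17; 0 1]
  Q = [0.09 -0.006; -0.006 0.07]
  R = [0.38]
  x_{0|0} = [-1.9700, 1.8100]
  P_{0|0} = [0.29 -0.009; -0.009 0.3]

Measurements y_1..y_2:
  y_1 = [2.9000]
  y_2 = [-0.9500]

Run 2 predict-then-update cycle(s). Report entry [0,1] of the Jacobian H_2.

H_jac[0,1] = 0.7998

step 1: x^-=[-1.6623, 1.8100]  P^-=[0.3856 0.0360; 0.0360 0.3700]  H_jac=[-0.6764 0.7365]  S=[0.7213]  K=[-0.3249; 0.3441]  nu=[0.4425]  x^+=[-1.8061, 1.9622]  P^+=[0.3095 0.1166; 0.1166 0.2846]
step 2: x^-=[-1.4725, 1.9622]  P^-=[0.4474 0.1590; 0.1590 0.3546]  H_jac=[-0.6002 0.7998]  S=[0.6154]  K=[-0.2297; 0.3058]  nu=[-3.4033]  x^+=[-0.6908, 0.9214]  P^+=[0.4149 0.2022; 0.2022 0.2971]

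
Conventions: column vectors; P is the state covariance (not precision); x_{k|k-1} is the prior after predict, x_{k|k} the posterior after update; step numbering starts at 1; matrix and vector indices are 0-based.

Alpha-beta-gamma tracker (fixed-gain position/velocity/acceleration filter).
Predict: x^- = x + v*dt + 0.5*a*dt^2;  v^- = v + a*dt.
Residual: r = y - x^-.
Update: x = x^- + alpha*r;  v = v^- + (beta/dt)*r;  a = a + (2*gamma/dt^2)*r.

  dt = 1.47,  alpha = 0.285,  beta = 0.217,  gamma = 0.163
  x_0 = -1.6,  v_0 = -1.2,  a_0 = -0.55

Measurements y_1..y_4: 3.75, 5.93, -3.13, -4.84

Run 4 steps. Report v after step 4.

v_post = 2.4011

step 1: x_pred=-3.9582  r=7.7082  x^+=-1.7614  v^+=-0.8706  a^+=0.6129
step 2: x_pred=-2.3790  r=8.3090  x^+=-0.0109  v^+=1.2569  a^+=1.8664
step 3: x_pred=3.8533  r=-6.9833  x^+=1.8630  v^+=2.9697  a^+=0.8129
step 4: x_pred=7.1067  r=-11.9467  x^+=3.7019  v^+=2.4011  a^+=-0.9894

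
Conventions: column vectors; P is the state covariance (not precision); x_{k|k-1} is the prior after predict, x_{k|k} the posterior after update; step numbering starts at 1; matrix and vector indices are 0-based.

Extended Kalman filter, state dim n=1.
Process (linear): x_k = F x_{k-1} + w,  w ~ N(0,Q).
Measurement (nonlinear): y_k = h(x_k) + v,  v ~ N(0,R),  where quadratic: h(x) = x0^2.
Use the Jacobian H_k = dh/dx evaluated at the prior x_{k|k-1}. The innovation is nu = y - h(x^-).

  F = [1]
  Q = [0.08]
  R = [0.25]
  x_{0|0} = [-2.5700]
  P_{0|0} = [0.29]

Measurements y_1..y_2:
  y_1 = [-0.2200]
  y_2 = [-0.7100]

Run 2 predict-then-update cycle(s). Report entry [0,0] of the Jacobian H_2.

H_jac[0,0] = -2.5506

step 1: x^-=[-2.5700]  P^-=[0.3700]  H_jac=[-5.1400]  S=[10.0253]  K=[-0.1897]  nu=[-6.8249]  x^+=[-1.2753]  P^+=[0.0092]
step 2: x^-=[-1.2753]  P^-=[0.0892]  H_jac=[-2.5506]  S=[0.8305]  K=[-0.2740]  nu=[-2.3364]  x^+=[-0.6350]  P^+=[0.0269]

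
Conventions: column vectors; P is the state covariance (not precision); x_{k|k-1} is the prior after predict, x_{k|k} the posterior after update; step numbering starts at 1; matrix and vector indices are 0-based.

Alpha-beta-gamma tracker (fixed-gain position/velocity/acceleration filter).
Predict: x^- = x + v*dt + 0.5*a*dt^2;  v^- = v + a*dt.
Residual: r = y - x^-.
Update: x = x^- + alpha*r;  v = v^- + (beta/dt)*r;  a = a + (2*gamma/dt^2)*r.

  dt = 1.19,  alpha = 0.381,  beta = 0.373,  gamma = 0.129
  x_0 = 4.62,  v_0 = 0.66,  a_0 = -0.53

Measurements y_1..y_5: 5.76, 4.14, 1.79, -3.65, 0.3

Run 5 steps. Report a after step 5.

step 1: x_pred=5.0301  r=0.7299  x^+=5.3082  v^+=0.2581  a^+=-0.3970
step 2: x_pred=5.3342  r=-1.1942  x^+=4.8792  v^+=-0.5887  a^+=-0.6146
step 3: x_pred=3.7435  r=-1.9535  x^+=2.9992  v^+=-1.9324  a^+=-0.9705
step 4: x_pred=0.0125  r=-3.6625  x^+=-1.3829  v^+=-4.2353  a^+=-1.6378
step 5: x_pred=-7.5825  r=7.8825  x^+=-4.5793  v^+=-3.7135  a^+=-0.2017

a_post = -0.2017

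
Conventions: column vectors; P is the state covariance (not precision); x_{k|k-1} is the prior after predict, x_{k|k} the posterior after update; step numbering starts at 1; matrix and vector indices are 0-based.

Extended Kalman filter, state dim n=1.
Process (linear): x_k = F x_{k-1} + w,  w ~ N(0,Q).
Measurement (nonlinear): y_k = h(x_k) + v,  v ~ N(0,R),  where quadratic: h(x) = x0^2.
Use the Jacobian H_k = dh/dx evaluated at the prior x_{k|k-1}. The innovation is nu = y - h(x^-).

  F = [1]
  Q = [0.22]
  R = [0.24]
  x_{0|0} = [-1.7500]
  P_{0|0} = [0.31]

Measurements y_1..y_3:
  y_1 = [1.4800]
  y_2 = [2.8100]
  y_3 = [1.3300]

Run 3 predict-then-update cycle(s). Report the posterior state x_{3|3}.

x_post = [-1.2689]

step 1: x^-=[-1.7500]  P^-=[0.5300]  H_jac=[-3.5000]  S=[6.7325]  K=[-0.2755]  nu=[-1.5825]  x^+=[-1.3140]  P^+=[0.0189]
step 2: x^-=[-1.3140]  P^-=[0.2389]  H_jac=[-2.6280]  S=[1.8898]  K=[-0.3322]  nu=[1.0835]  x^+=[-1.6739]  P^+=[0.0303]
step 3: x^-=[-1.6739]  P^-=[0.2503]  H_jac=[-3.3478]  S=[3.0457]  K=[-0.2752]  nu=[-1.4720]  x^+=[-1.2689]  P^+=[0.0197]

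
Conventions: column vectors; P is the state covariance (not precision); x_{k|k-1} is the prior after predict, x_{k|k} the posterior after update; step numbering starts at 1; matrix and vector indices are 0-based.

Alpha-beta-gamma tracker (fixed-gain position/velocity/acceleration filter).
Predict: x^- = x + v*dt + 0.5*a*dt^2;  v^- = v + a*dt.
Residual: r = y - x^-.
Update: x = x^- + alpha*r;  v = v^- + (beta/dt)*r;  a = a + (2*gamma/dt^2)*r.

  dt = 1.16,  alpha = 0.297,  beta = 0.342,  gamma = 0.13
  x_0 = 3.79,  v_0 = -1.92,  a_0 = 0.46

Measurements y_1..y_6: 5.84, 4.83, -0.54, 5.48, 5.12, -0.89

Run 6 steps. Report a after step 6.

step 1: x_pred=1.8723  r=3.9677  x^+=3.0507  v^+=-0.2166  a^+=1.2267
step 2: x_pred=3.6247  r=1.2053  x^+=3.9827  v^+=1.5617  a^+=1.4595
step 3: x_pred=6.7762  r=-7.3162  x^+=4.6033  v^+=1.0977  a^+=0.0459
step 4: x_pred=5.9075  r=-0.4275  x^+=5.7805  v^+=1.0249  a^+=-0.0367
step 5: x_pred=6.9447  r=-1.8247  x^+=6.4028  v^+=0.4443  a^+=-0.3893
step 6: x_pred=6.6563  r=-7.5463  x^+=4.4150  v^+=-2.2321  a^+=-1.8474

a_post = -1.8474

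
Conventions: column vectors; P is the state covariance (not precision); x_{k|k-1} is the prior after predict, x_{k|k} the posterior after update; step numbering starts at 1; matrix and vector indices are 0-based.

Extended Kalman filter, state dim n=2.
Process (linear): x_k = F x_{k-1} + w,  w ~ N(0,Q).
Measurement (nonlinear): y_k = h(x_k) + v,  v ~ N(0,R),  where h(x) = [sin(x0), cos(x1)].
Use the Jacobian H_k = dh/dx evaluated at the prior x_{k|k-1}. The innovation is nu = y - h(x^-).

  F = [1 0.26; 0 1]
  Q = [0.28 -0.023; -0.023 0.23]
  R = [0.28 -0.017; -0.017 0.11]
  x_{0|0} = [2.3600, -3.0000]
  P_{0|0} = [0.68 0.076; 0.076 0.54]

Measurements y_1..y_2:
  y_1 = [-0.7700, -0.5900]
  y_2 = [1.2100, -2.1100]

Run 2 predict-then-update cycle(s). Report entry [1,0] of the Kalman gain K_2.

step 1: x^-=[1.5800, -3.0000]  P^-=[1.0360 0.1934; 0.1934 0.7700]  H_jac=[-0.0092 0.0000; 0.0000 0.1411]  S=[0.2801 -0.0173; -0.0173 0.1253]  K=[-0.0208 0.2149; 0.0474 0.8735]  nu=[-1.7700, 0.4000]  x^+=[1.7028, -2.7346]  P^+=[1.0300 0.1700; 0.1700 0.6752]
step 2: x^-=[0.9918, -2.7346]  P^-=[1.4440 0.3226; 0.3226 0.9052]  H_jac=[0.5472 0.0000; 0.0000 0.3959]  S=[0.7124 0.0529; 0.0529 0.2518]  K=[1.0885 0.2785; 0.1444 1.3925]  nu=[0.3730, -1.1917]  x^+=[1.0659, -4.3401]  P^+=[0.5484 0.0306; 0.0306 0.3807]

K[1,0] = 0.1444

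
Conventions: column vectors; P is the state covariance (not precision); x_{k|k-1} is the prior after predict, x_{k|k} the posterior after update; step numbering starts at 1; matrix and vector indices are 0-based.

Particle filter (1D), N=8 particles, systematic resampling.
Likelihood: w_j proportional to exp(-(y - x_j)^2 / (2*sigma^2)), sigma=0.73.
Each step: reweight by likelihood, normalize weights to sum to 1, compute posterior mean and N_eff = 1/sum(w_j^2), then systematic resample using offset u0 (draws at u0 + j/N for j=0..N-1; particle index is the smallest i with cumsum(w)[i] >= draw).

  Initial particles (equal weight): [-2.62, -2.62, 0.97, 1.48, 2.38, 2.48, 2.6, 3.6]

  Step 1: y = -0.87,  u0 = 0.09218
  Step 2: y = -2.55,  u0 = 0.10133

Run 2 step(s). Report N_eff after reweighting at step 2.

N_eff = 5.0000

step 1: w=[0.3522, 0.3522, 0.2601, 0.0350, 0.0003, 0.0002, 0.0001, 0.0000]  mean=-1.5399  Neff=3.1554  idx=[0, 0, 0, 1, 1, 2, 2, 3]
step 2: w=[0.2000, 0.2000, 0.2000, 0.2000, 0.2000, 0.0000, 0.0000, 0.0000]  mean=-2.6200  Neff=5.0000  idx=[0, 1, 1, 2, 3, 3, 4, 4]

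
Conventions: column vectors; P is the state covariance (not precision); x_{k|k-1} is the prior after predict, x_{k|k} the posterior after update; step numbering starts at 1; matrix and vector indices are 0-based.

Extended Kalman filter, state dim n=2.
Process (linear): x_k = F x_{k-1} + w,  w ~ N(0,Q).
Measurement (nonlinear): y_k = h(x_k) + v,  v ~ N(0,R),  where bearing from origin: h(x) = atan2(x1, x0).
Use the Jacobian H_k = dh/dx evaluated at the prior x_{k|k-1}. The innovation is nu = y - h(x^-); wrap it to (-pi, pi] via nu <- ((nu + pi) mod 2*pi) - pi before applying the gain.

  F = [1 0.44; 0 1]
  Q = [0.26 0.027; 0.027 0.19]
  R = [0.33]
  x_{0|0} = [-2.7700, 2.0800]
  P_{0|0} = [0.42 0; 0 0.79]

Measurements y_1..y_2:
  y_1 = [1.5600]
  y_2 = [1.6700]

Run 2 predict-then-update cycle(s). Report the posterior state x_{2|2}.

x_post = [-0.2533, 2.5797]

step 1: x^-=[-1.8548, 2.0800]  P^-=[0.8329 0.3746; 0.3746 0.9800]  H_jac=[-0.2678 -0.2388]  S=[0.4935]  K=[-0.6332; -0.6775]  nu=[-0.7390]  x^+=[-1.3868, 2.5807]  P^+=[0.6350 0.1629; 0.1629 0.7535]
step 2: x^-=[-0.2513, 2.5807]  P^-=[1.1842 0.5214; 0.5214 0.9435]  H_jac=[-0.3839 -0.0374]  S=[0.5208]  K=[-0.9103; -0.4520]  nu=[0.0021]  x^+=[-0.2533, 2.5797]  P^+=[0.7527 0.3071; 0.3071 0.8371]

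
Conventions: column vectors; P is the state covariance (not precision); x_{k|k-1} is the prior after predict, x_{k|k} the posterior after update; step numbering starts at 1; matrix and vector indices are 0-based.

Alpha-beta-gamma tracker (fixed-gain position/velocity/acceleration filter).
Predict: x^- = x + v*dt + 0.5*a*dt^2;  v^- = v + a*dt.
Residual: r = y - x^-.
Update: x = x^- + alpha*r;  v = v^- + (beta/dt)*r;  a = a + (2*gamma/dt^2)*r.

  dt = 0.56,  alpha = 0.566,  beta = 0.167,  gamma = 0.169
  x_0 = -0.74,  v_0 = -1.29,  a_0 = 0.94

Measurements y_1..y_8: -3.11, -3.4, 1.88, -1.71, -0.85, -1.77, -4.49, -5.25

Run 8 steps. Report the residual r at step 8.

step 1: x_pred=-1.3150  r=-1.7950  x^+=-2.3310  v^+=-1.2989  a^+=-0.9947
step 2: x_pred=-3.2143  r=-0.1857  x^+=-3.3194  v^+=-1.9113  a^+=-1.1948
step 3: x_pred=-4.5771  r=6.4571  x^+=-0.9224  v^+=-0.6548  a^+=5.7647
step 4: x_pred=-0.3851  r=-1.3249  x^+=-1.1350  v^+=2.1784  a^+=4.3367
step 5: x_pred=0.7649  r=-1.6149  x^+=-0.1491  v^+=4.1254  a^+=2.5962
step 6: x_pred=2.5681  r=-4.3381  x^+=0.1128  v^+=4.2855  a^+=-2.0795
step 7: x_pred=2.1866  r=-6.6766  x^+=-1.5924  v^+=1.1300  a^+=-9.2755
step 8: x_pred=-2.4140  r=-2.8360  x^+=-4.0192  v^+=-4.9101  a^+=-12.3322

resid = -2.8360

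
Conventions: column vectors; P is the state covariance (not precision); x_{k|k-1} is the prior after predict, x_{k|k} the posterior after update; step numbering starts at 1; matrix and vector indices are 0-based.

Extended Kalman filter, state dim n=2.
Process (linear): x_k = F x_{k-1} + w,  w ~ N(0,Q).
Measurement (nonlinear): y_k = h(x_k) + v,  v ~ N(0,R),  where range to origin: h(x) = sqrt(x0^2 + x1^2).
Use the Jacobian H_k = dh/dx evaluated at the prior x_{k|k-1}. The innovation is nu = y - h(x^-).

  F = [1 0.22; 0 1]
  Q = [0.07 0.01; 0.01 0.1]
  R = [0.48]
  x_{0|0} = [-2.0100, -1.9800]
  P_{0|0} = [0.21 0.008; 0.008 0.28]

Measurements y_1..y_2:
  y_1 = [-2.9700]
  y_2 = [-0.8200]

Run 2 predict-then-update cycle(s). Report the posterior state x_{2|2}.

step 1: x^-=[-2.4456, -1.9800]  P^-=[0.2971 0.0796; 0.0796 0.3800]  H_jac=[-0.7772 -0.6292]  S=[0.8878]  K=[-0.3165; -0.3390]  nu=[-6.1166]  x^+=[-0.5097, 0.0937]  P^+=[0.2081 -0.0157; -0.0157 0.2780]
step 2: x^-=[-0.4891, 0.0937]  P^-=[0.2847 0.0555; 0.0555 0.3780]  H_jac=[-0.9821 0.1882]  S=[0.7475]  K=[-0.3601; 0.0222]  nu=[-1.3180]  x^+=[-0.0145, 0.0644]  P^+=[0.1878 0.0615; 0.0615 0.3776]

x_post = [-0.0145, 0.0644]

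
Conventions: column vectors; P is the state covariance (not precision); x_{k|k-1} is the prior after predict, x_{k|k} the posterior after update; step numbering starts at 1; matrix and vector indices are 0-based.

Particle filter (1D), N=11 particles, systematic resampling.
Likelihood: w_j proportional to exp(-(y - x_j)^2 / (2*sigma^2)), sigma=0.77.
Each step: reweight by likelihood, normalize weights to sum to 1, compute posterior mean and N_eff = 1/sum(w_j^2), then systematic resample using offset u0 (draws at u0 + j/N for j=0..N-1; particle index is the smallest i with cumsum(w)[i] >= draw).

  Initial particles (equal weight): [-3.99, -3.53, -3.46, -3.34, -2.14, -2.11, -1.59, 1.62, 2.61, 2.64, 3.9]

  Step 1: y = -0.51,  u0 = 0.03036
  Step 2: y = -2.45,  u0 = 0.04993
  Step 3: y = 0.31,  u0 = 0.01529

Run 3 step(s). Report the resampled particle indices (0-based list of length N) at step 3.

resampled_idx = [0, 5, 5, 6, 6, 7, 8, 8, 9, 9, 10]

step 1: w=[0.0001, 0.0007, 0.0010, 0.0019, 0.1715, 0.1861, 0.6027, 0.0351, 0.0004, 0.0004, 0.0000]  mean=-1.6717  Neff=2.3333  idx=[4, 4, 5, 5, 6, 6, 6, 6, 6, 6, 6]
step 2: w=[0.1244, 0.1244, 0.1224, 0.1224, 0.0723, 0.0723, 0.0723, 0.0723, 0.0723, 0.0723, 0.0723]  mean=-1.8542  Neff=10.2500  idx=[0, 1, 1, 2, 3, 4, 5, 6, 7, 9, 10]
step 3: w=[0.0198, 0.0198, 0.0198, 0.0224, 0.0224, 0.1493, 0.1493, 0.1493, 0.1493, 0.1493, 0.1493]  mean=-1.6461  Neff=7.3605  idx=[0, 5, 5, 6, 6, 7, 8, 8, 9, 9, 10]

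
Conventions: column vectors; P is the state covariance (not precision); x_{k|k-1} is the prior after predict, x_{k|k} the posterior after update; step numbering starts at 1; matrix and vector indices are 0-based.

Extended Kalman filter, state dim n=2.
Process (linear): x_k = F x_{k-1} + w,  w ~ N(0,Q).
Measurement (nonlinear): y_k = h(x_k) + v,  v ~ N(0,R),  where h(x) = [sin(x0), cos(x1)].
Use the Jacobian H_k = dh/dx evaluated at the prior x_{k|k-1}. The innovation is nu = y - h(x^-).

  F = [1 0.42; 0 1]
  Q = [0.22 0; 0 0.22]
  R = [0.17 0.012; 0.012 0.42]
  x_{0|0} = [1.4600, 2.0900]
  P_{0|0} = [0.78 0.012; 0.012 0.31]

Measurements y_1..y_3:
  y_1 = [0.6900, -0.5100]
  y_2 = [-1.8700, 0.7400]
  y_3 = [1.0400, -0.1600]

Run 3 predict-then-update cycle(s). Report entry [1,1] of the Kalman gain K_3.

K[1,1] = -0.5227

step 1: x^-=[2.3378, 2.0900]  P^-=[1.0648 0.1422; 0.1422 0.5300]  H_jac=[-0.6940 0.0000; 0.0000 -0.8682]  S=[0.6828 0.0977; 0.0977 0.8195]  K=[-1.0790 -0.0220; -0.0653 -0.5537]  nu=[-0.0300, -0.0138]  x^+=[2.3705, 2.0996]  P^+=[0.2647 0.0256; 0.0256 0.2688]
step 2: x^-=[3.2523, 2.0996]  P^-=[0.5536 0.1385; 0.1385 0.4888]  H_jac=[-0.9939 0.0000; 0.0000 -0.8634]  S=[0.7168 0.1308; 0.1308 0.7844]  K=[-0.7630 -0.0252; -0.0967 -0.5219]  nu=[-1.7595, 1.2445]  x^+=[4.5634, 1.6203]  P^+=[0.1308 0.0228; 0.0228 0.2552]
step 3: x^-=[5.2439, 1.6203]  P^-=[0.4150 0.1300; 0.1300 0.4752]  H_jac=[0.5069 0.0000; 0.0000 -0.9988]  S=[0.2766 -0.0538; -0.0538 0.8941]  K=[0.7409 -0.1007; 0.1366 -0.5227]  nu=[1.9020, -0.1105]  x^+=[6.6642, 1.9378]  P^+=[0.2461 0.0334; 0.0334 0.2181]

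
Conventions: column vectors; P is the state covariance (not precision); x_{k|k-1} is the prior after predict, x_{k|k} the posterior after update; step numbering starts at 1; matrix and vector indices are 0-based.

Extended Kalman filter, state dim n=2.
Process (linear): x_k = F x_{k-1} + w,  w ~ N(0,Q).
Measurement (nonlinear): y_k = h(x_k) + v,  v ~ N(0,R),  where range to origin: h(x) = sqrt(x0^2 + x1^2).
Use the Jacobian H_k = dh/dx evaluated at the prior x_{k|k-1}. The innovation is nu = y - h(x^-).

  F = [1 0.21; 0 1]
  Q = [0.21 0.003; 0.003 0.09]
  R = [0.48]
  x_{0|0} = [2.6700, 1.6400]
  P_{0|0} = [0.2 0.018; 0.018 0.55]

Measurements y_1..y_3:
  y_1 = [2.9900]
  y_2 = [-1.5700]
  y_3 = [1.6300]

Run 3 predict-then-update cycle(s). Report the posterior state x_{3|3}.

x_post = [1.2653, 0.0341]

step 1: x^-=[3.0144, 1.6400]  P^-=[0.4418 0.1365; 0.1365 0.6400]  H_jac=[0.8784 0.4779]  S=[1.0817]  K=[0.4191; 0.3936]  nu=[-0.4416]  x^+=[2.8293, 1.4662]  P^+=[0.2518 -0.0419; -0.0419 0.4724]
step 2: x^-=[3.1372, 1.4662]  P^-=[0.4650 0.0603; 0.0603 0.5624]  H_jac=[0.9059 0.4234]  S=[1.0087]  K=[0.4430; 0.2902]  nu=[-5.0329]  x^+=[0.9079, 0.0057]  P^+=[0.2671 -0.0694; -0.0694 0.4775]
step 3: x^-=[0.9090, 0.0057]  P^-=[0.4690 0.0339; 0.0339 0.5675]  H_jac=[1.0000 0.0062]  S=[0.9495]  K=[0.4942; 0.0394]  nu=[0.7209]  x^+=[1.2653, 0.0341]  P^+=[0.2371 0.0154; 0.0154 0.5660]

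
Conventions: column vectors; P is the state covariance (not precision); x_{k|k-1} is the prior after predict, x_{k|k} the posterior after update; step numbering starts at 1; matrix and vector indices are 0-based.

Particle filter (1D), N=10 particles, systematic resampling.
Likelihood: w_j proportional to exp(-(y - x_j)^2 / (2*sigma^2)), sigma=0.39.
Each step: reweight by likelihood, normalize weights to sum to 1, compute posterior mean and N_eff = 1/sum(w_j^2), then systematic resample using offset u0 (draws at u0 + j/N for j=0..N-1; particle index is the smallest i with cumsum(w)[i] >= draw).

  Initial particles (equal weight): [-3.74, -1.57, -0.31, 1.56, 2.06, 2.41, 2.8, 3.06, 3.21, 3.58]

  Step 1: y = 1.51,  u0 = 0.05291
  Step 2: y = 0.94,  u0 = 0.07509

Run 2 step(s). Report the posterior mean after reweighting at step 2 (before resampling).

step 1: w=[0.0000, 0.0000, 0.0000, 0.6906, 0.2576, 0.0486, 0.0029, 0.0003, 0.0001, 0.0000]  mean=1.7342  Neff=1.8327  idx=[3, 3, 3, 3, 3, 3, 3, 4, 4, 5]
step 2: w=[0.1405, 0.1405, 0.1405, 0.1405, 0.1405, 0.1405, 0.1405, 0.0080, 0.0080, 0.0004]  mean=1.5684  Neff=7.2301  idx=[0, 1, 1, 2, 3, 4, 4, 5, 6, 6]

post_mean = 1.5684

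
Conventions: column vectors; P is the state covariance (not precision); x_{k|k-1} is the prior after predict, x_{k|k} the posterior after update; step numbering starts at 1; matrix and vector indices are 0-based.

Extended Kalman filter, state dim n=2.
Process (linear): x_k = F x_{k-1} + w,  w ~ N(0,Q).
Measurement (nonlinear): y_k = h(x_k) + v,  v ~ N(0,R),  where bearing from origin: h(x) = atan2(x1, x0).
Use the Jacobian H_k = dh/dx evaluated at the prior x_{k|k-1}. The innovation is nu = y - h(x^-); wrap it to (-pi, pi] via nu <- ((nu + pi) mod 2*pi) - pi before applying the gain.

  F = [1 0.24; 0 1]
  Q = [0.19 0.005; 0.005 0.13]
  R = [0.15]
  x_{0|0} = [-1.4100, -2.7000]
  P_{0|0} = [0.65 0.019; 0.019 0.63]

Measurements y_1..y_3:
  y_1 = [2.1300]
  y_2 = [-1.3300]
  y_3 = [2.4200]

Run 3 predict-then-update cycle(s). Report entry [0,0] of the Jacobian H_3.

step 1: x^-=[-2.0580, -2.7000]  P^-=[0.8854 0.1752; 0.1752 0.7600]  H_jac=[0.2343 -0.1786]  S=[0.2082]  K=[0.8461; -0.4548]  nu=[-1.9311]  x^+=[-3.6920, -1.8218]  P^+=[0.7364 0.2553; 0.2553 0.7170]
step 2: x^-=[-4.1292, -1.8218]  P^-=[1.0902 0.4324; 0.4324 0.8470]  H_jac=[0.0894 -0.2027]  S=[0.1778]  K=[0.0554; -0.7479]  nu=[1.3961]  x^+=[-4.0518, -2.8660]  P^+=[1.0897 0.4397; 0.4397 0.7475]
step 3: x^-=[-4.7397, -2.8660]  P^-=[1.5338 0.6241; 0.6241 0.8775]  H_jac=[0.0934 -0.1545]  S=[0.1663]  K=[0.2818; -0.4645]  nu=[-1.2655]  x^+=[-5.0962, -2.2782]  P^+=[1.5206 0.6459; 0.6459 0.8416]

H_jac[0,0] = 0.0934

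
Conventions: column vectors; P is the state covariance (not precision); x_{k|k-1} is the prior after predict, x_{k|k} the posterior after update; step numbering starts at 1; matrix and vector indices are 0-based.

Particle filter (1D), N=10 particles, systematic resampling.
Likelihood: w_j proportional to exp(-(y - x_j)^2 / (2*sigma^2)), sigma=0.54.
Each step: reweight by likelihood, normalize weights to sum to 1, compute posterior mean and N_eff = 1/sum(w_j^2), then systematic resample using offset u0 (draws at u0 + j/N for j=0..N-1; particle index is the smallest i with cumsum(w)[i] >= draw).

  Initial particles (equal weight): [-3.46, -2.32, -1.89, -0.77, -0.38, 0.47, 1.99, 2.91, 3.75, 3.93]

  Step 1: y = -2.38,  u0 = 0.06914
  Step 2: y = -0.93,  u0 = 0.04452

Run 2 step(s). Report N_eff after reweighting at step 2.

N_eff = 5.7394

step 1: w=[0.0750, 0.5508, 0.3672, 0.0065, 0.0006, 0.0000, 0.0000, 0.0000, 0.0000, 0.0000]  mean=-2.2364  Neff=2.2532  idx=[0, 1, 1, 1, 1, 1, 2, 2, 2, 2]
step 2: w=[0.0000, 0.0362, 0.0362, 0.0362, 0.0362, 0.0362, 0.2047, 0.2047, 0.2047, 0.2047]  mean=-1.9679  Neff=5.7394  idx=[2, 4, 6, 6, 7, 7, 8, 8, 9, 9]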